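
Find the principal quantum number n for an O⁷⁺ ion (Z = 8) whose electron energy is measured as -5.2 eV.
n = 13

The exact energy levels follow E_n = -13.6057 Z² / n² eV with Z = 8.

The measured value (-5.2 eV) is reported to only 2 significant figures, so we must test candidate n values and see which one matches to that precision.

Candidate energies:
  n = 11:  E = -13.6057 × 8² / 11² = -7.19640 eV
  n = 12:  E = -13.6057 × 8² / 12² = -6.04698 eV
  n = 13:  E = -13.6057 × 8² / 13² = -5.15245 eV  ← matches
  n = 14:  E = -13.6057 × 8² / 14² = -4.44268 eV
  n = 15:  E = -13.6057 × 8² / 15² = -3.87007 eV

Checking against the measurement of -5.2 eV (2 sig figs), only n = 13 agrees:
E_13 = -5.15245 eV, which rounds to -5.2 eV ✓

Therefore n = 13.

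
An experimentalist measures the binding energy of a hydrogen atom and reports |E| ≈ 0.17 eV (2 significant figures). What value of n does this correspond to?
n = 9

The exact energy levels follow E_n = -13.6057 eV / n².

The measured value (-0.17 eV) is reported to only 2 significant figures, so we must test candidate n values and see which one matches to that precision.

Candidate energies:
  n = 7:  E = -13.6057/7² = -0.27767 eV
  n = 8:  E = -13.6057/8² = -0.21259 eV
  n = 9:  E = -13.6057/9² = -0.16797 eV  ← matches
  n = 10:  E = -13.6057/10² = -0.13606 eV
  n = 11:  E = -13.6057/11² = -0.11244 eV

Checking against the measurement of -0.17 eV (2 sig figs), only n = 9 agrees:
E_9 = -0.16797 eV, which rounds to -0.17 eV ✓

Therefore n = 9.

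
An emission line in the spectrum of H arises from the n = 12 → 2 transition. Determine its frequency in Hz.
8.00e+14 Hz

First, find the transition energy:
E_12 = -13.6057 / 12² = -0.094484 eV
E_2 = -13.6057 / 2² = -3.401425 eV
|ΔE| = |E_2 - E_12| = 3.306941 eV

Convert to Joules: E = 3.306941 eV × (1.602177 × 10⁻¹⁹ J/eV) = 5.2983e-19 J

Using E = hf:
f = E/h = 5.2983e-19 J / (6.62607 × 10⁻³⁴ J·s)
f = 8.00e+14 Hz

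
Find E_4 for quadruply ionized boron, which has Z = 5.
-21.259 eV

For hydrogen-like ions, the energy levels scale with Z²:
E_n = -13.6057 Z² / n² eV

For B⁴⁺ (Z = 5) at n = 4:
E_4 = -13.6057 × 5² / 4²
E_4 = -13.6057 × 25 / 16
E_4 = -340.1425 / 16
E_4 = -21.259 eV

The energy is 25 times more negative than hydrogen at the same n due to the stronger nuclear charge.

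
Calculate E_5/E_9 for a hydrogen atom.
3.240

Using E_n = -13.6057 Z² / n² eV with Z = 1:

E_5 = -13.6057 / 5² = -13.6057 / 25 = -0.544228000 eV
E_9 = -13.6057 / 9² = -13.6057 / 81 = -0.167971605 eV

The ratio is:
E_5/E_9 = (-0.544228000) / (-0.167971605)
E_5/E_9 = (-13.6057/25) / (-13.6057/81)
E_5/E_9 = 81/25
E_5/E_9 = 3.240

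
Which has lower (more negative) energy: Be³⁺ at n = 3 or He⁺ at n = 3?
Be³⁺ at n = 3 (E = -24.18791 eV)

Using E_n = -13.6057 Z² / n² eV:

Be³⁺ (Z = 4) at n = 3:
E = -13.6057 × 4² / 3² = -13.6057 × 16 / 9 = -24.18791111 eV

He⁺ (Z = 2) at n = 3:
E = -13.6057 × 2² / 3² = -13.6057 × 4 / 9 = -6.04697778 eV

Since -24.18791111 eV < -6.04697778 eV,
Be³⁺ at n = 3 is more tightly bound (requires more energy to ionize).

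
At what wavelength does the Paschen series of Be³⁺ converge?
51.2587 nm

The series limit corresponds to the transition from n = ∞ to n = 3.
This is the highest energy (shortest wavelength) transition in the Paschen series.

E_∞ = 0 eV
E_3 = -13.6057 × 4² / 3² = -24.187911 eV

Energy at series limit:
ΔE = E_∞ - E_3 = 0 - (-24.187911) = 24.187911 eV
λ = hc/E = 1239.84 eV·nm / 24.187911 eV = 51.2587 nm

This energy equals the ionization energy from the n = 3 state of Be³⁺.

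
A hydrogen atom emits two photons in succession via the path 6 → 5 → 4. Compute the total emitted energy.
0.4724 eV

The energy levels of hydrogen are E_n = -13.6057 / n² eV.

First transition (6 → 5):
ΔE₁ = |E_5 - E_6|
ΔE₁ = |-0.5442280000 - (-0.3779361111)| = 0.1662919 eV

Second transition (5 → 4):
ΔE₂ = |E_4 - E_5|
ΔE₂ = |-0.8503562500 - (-0.5442280000)| = 0.3061283 eV

Total energy released:
E_total = ΔE₁ + ΔE₂ = 0.1662919 + 0.3061283 = 0.4724 eV

Note: This equals the direct transition 6 → 4: 0.4724 eV ✓
Energy is conserved regardless of the path taken.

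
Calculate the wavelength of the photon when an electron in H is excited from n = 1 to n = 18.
91.41 nm

First, find the transition energy using E_n = -13.6057 / n² eV:
E_1 = -13.6057 / 1² = -13.6057 eV
E_18 = -13.6057 / 18² = -0.0420 eV

Photon energy: |ΔE| = |E_18 - E_1| = 13.5637 eV

Convert to wavelength using E = hc/λ with hc = 1239.84 eV·nm:
λ = hc/E = 1239.84 eV·nm / 13.5637 eV
λ = 91.41 nm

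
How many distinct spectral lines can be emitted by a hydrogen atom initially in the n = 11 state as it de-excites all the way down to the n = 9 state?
3

The electron can occupy levels n = 9, 10, ..., 11 during de-excitation — that is m = 11 - 9 + 1 = 3 distinct levels.

The number of distinct spectral lines equals the number of ways to choose 2 of these m levels (each pair gives one possible emission transition):

Number of lines = m(m-1)/2 = 3×2/2 = 3

These correspond to all possible transitions between the 3 levels:
11 → 10, 11 → 9, 10 → 9

Each transition produces a photon with a unique energy (and thus wavelength). This count does not depend on Z.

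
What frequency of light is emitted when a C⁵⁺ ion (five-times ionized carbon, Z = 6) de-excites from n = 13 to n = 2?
2.89e+16 Hz

First, find the transition energy:
E_13 = -13.6057 × 6² / 13² = -2.8983 eV
E_2 = -13.6057 × 6² / 2² = -122.4513 eV
|ΔE| = |E_2 - E_13| = 119.5530 eV

Convert to Joules: E = 119.5530 eV × (1.602177 × 10⁻¹⁹ J/eV) = 1.9155e-17 J

Using E = hf:
f = E/h = 1.9155e-17 J / (6.62607 × 10⁻³⁴ J·s)
f = 2.89e+16 Hz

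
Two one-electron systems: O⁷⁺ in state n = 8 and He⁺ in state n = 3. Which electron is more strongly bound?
O⁷⁺ at n = 8 (E = -13.6057 eV)

Using E_n = -13.6057 Z² / n² eV:

O⁷⁺ (Z = 8) at n = 8:
E = -13.6057 × 8² / 8² = -13.6057 × 64 / 64 = -13.6057000 eV

He⁺ (Z = 2) at n = 3:
E = -13.6057 × 2² / 3² = -13.6057 × 4 / 9 = -6.0469778 eV

Since -13.6057000 eV < -6.0469778 eV,
O⁷⁺ at n = 8 is more tightly bound (requires more energy to ionize).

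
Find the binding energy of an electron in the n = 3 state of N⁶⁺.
74.0755 eV

The ionization energy is the energy needed to remove the electron completely (n → ∞).

For a hydrogen-like ion with Z = 7, E_n = -13.6057 Z² / n² eV.

At n = 3: E_3 = -13.6057 × 7² / 3² = -74.0754778 eV
At n = ∞: E_∞ = 0 eV

Ionization energy = E_∞ - E_3 = 0 - (-74.0754778) = 74.0754778 eV
Ionization energy ≈ 74.0755 eV

This is also called the binding energy of the electron in state n = 3.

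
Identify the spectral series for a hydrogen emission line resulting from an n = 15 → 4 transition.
Brackett series

The spectral series in hydrogen are named based on the final (lower) energy level:
- Lyman series: n_final = 1 (ultraviolet)
- Balmer series: n_final = 2 (visible/near-UV)
- Paschen series: n_final = 3 (infrared)
- Brackett series: n_final = 4 (infrared)
- Pfund series: n_final = 5 (far infrared)

Since this transition ends at n = 4, it belongs to the Brackett series.

For reference, this 15 → 4 line has photon energy
ΔE = 13.6057 eV × (1/4² - 1/15²) = 0.78988647222 eV,
corresponding to wavelength λ = hc/ΔE = 1239.84 eV·nm / 0.78988647222 eV = 1569.64329 nm in the infrared region.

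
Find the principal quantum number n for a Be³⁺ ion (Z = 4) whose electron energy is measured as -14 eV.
n = 4

The exact energy levels follow E_n = -13.6057 Z² / n² eV with Z = 4.

The measured value (-14 eV) is reported to only 2 significant figures, so we must test candidate n values and see which one matches to that precision.

Candidate energies:
  n = 2:  E = -13.6057 × 4² / 2² = -54.42280 eV
  n = 3:  E = -13.6057 × 4² / 3² = -24.18791 eV
  n = 4:  E = -13.6057 × 4² / 4² = -13.60570 eV  ← matches
  n = 5:  E = -13.6057 × 4² / 5² = -8.70765 eV
  n = 6:  E = -13.6057 × 4² / 6² = -6.04698 eV

Checking against the measurement of -14 eV (2 sig figs), only n = 4 agrees:
E_4 = -13.60570 eV, which rounds to -14 eV ✓

Therefore n = 4.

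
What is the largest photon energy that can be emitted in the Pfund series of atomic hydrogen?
0.54423 eV

The series limit corresponds to the transition from n = ∞ to n = 5.
This is the highest energy (shortest wavelength) transition in the Pfund series.

E_∞ = 0 eV
E_5 = -13.6057 / 5² = -0.54423 eV

Energy at series limit:
ΔE = E_∞ - E_5 = 0 - (-0.54423) = 0.54423 eV

This energy equals the ionization energy from the n = 5 state of hydrogen.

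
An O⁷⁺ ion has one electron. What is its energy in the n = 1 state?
-870.7648 eV

For hydrogen-like ions, the energy levels scale with Z²:
E_n = -13.6057 Z² / n² eV

For O⁷⁺ (Z = 8) at n = 1:
E_1 = -13.6057 × 8² / 1²
E_1 = -13.6057 × 64 / 1
E_1 = -870.7648 / 1
E_1 = -870.7648 eV

The energy is 64 times more negative than hydrogen at the same n due to the stronger nuclear charge.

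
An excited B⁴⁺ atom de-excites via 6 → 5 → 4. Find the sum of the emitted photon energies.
11.811 eV

The energy levels of B⁴⁺ are E_n = -13.6057 × 5² / n² eV.

First transition (6 → 5):
ΔE₁ = |E_5 - E_6|
ΔE₁ = |-13.605700000 - (-9.448402778)| = 4.157297 eV

Second transition (5 → 4):
ΔE₂ = |E_4 - E_5|
ΔE₂ = |-21.258906250 - (-13.605700000)| = 7.653206 eV

Total energy released:
E_total = ΔE₁ + ΔE₂ = 4.157297 + 7.653206 = 11.811 eV

Note: This equals the direct transition 6 → 4: 11.811 eV ✓
Energy is conserved regardless of the path taken.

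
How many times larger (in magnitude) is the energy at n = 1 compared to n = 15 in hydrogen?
225.000000

Using E_n = -13.6057 Z² / n² eV with Z = 1:

E_1 = -13.6057 / 1² = -13.6057 / 1 = -13.605700000000 eV
E_15 = -13.6057 / 15² = -13.6057 / 225 = -0.060469777778 eV

The ratio is:
E_1/E_15 = (-13.605700000000) / (-0.060469777778)
E_1/E_15 = (-13.6057/1) / (-13.6057/225)
E_1/E_15 = 225/1
E_1/E_15 = 225.000000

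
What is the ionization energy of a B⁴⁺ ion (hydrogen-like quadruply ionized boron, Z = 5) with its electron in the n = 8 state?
5.31 eV

The ionization energy is the energy needed to remove the electron completely (n → ∞).

For a hydrogen-like ion with Z = 5, E_n = -13.6057 Z² / n² eV.

At n = 8: E_8 = -13.6057 × 5² / 8² = -5.31473 eV
At n = ∞: E_∞ = 0 eV

Ionization energy = E_∞ - E_8 = 0 - (-5.31473) = 5.31473 eV
Ionization energy ≈ 5.31 eV

This is also called the binding energy of the electron in state n = 8.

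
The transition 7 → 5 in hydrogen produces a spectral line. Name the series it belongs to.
Pfund series

The spectral series in hydrogen are named based on the final (lower) energy level:
- Lyman series: n_final = 1 (ultraviolet)
- Balmer series: n_final = 2 (visible/near-UV)
- Paschen series: n_final = 3 (infrared)
- Brackett series: n_final = 4 (infrared)
- Pfund series: n_final = 5 (far infrared)

Since this transition ends at n = 5, it belongs to the Pfund series.

For reference, this 7 → 5 line has photon energy
ΔE = 13.6057 eV × (1/5² - 1/7²) = 0.2665606531 eV,
corresponding to wavelength λ = hc/ΔE = 1239.84 eV·nm / 0.2665606531 eV = 4651.2491 nm in the far infrared region.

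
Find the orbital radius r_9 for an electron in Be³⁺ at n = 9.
1.0716 nm (or 10.7158 Å)

The Bohr radius formula is:
r_n = n² a₀ / Z

where a₀ = 0.0529177 nm is the Bohr radius.

For Be³⁺ (Z = 4) at n = 9:
r_9 = 9² × 0.0529177 nm / 4
r_9 = 81 × 0.0529177 nm / 4
r_9 = 4.28633 nm / 4
r_9 = 1.0716 nm

The electron orbits at approximately 1.0716 nm from the nucleus.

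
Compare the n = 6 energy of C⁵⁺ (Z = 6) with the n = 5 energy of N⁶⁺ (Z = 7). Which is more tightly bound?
N⁶⁺ at n = 5 (E = -26.667 eV)

Using E_n = -13.6057 Z² / n² eV:

C⁵⁺ (Z = 6) at n = 6:
E = -13.6057 × 6² / 6² = -13.6057 × 36 / 36 = -13.605700 eV

N⁶⁺ (Z = 7) at n = 5:
E = -13.6057 × 7² / 5² = -13.6057 × 49 / 25 = -26.667172 eV

Since -26.667172 eV < -13.605700 eV,
N⁶⁺ at n = 5 is more tightly bound (requires more energy to ionize).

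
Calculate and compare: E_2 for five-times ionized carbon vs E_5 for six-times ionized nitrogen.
C⁵⁺ at n = 2 (E = -122.45 eV)

Using E_n = -13.6057 Z² / n² eV:

C⁵⁺ (Z = 6) at n = 2:
E = -13.6057 × 6² / 2² = -13.6057 × 36 / 4 = -122.45130 eV

N⁶⁺ (Z = 7) at n = 5:
E = -13.6057 × 7² / 5² = -13.6057 × 49 / 25 = -26.66717 eV

Since -122.45130 eV < -26.66717 eV,
C⁵⁺ at n = 2 is more tightly bound (requires more energy to ionize).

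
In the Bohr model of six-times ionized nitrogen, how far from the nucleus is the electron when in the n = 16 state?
1.9353 nm (or 19.3528 Å)

The Bohr radius formula is:
r_n = n² a₀ / Z

where a₀ = 0.0529177 nm is the Bohr radius.

For N⁶⁺ (Z = 7) at n = 16:
r_16 = 16² × 0.0529177 nm / 7
r_16 = 256 × 0.0529177 nm / 7
r_16 = 13.54693 nm / 7
r_16 = 1.9353 nm

The electron orbits at approximately 1.9353 nm from the nucleus.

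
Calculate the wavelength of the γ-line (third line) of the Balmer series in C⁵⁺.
12.05 nm

The lines of a series are numbered from the longest wavelength (smallest ΔE) outward; the third line is the transition from n = n_f + 3 to n_f.
The Balmer series has all transitions ending at n_f = 2.

For C⁵⁺ (Z = 6), the third line (γ-line) is the jump from n = 5 to n = 2:
E_5 = -13.6057 × 6² / 5² = -19.5922 eV
E_2 = -13.6057 × 6² / 2² = -122.4513 eV
ΔE = E_5 - E_2 = 102.8591 eV

λ = hc/E = 1239.84 eV·nm / 102.8591 eV
λ = 12.05 nm

This is the γ-line of the Balmer series in C⁵⁺.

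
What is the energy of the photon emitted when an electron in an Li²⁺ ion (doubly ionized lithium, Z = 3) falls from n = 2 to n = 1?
91.8385 eV

The energy levels are E_n = -13.6057 Z² eV / n².

Energy at n = 2: E_2 = -13.6057 × 3² / 2² = -30.6128250 eV
Energy at n = 1: E_1 = -13.6057 × 3² / 1² = -122.4513000 eV

For emission (electron falling to lower state), the photon energy is:
E_photon = E_2 - E_1 = |-30.6128250 - (-122.4513000)|
E_photon = 91.8385 eV

This energy is carried away by the emitted photon.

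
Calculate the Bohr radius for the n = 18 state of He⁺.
8.5727 nm (or 85.7267 Å)

The Bohr radius formula is:
r_n = n² a₀ / Z

where a₀ = 0.0529177 nm is the Bohr radius.

For He⁺ (Z = 2) at n = 18:
r_18 = 18² × 0.0529177 nm / 2
r_18 = 324 × 0.0529177 nm / 2
r_18 = 17.14533 nm / 2
r_18 = 8.5727 nm

The electron orbits at approximately 8.5727 nm from the nucleus.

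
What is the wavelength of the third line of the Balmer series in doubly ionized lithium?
48.215086 nm

The lines of a series are numbered from the longest wavelength (smallest ΔE) outward; the third line is the transition from n = n_f + 3 to n_f.
The Balmer series has all transitions ending at n_f = 2.

For Li²⁺ (Z = 3), the third line (γ-line) is the jump from n = 5 to n = 2:
E_5 = -13.6057 × 3² / 5² = -4.89805200 eV
E_2 = -13.6057 × 3² / 2² = -30.61282500 eV
ΔE = E_5 - E_2 = 25.71477300 eV

λ = hc/E = 1239.84 eV·nm / 25.71477300 eV
λ = 48.215086 nm

This is the γ-line of the Balmer series in Li²⁺.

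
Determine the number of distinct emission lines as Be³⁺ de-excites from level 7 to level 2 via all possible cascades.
15

The electron can occupy levels n = 2, 3, ..., 7 during de-excitation — that is m = 7 - 2 + 1 = 6 distinct levels.

The number of distinct spectral lines equals the number of ways to choose 2 of these m levels (each pair gives one possible emission transition):

Number of lines = m(m-1)/2 = 6×5/2 = 15

These correspond to all possible transitions between the 6 levels:
7 → 6, 7 → 5, 7 → 4, 7 → 3, 7 → 2, 6 → 5, 6 → 4, 6 → 3...

Each transition produces a photon with a unique energy (and thus wavelength). This count does not depend on Z.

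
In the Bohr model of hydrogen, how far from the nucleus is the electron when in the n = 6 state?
1.905038 nm (or 19.050380 Å)

The Bohr radius formula is:
r_n = n² a₀ / Z

where a₀ = 0.052917721 nm is the Bohr radius.

For H (Z = 1) at n = 6:
r_6 = 6² × 0.052917721 nm / 1
r_6 = 36 × 0.052917721 nm / 1
r_6 = 1.9050380 nm / 1
r_6 = 1.905038 nm

The electron orbits at approximately 1.905038 nm from the nucleus.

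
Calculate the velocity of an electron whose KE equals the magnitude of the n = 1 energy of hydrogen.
2.18769e+06 m/s (or 0.73% of c)

The binding energy at n = 1 for hydrogen is:
E_1 = -13.6057/1² = -13.6057000 eV
|E_1| = 13.6057000 eV

Convert to Joules:
KE = 13.6057000 eV × (1.602177 × 10⁻¹⁹ J/eV) = 2.1798740e-18 J

Using KE = ½mv²:
v = √(2·KE/m_e)
v = √(2 × 2.1798740e-18 J / 9.10938 × 10⁻³¹ kg)
v = 2.18769e+06 m/s

This is approximately 0.73% the speed of light.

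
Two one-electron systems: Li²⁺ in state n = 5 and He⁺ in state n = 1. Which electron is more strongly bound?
He⁺ at n = 1 (E = -54.423 eV)

Using E_n = -13.6057 Z² / n² eV:

Li²⁺ (Z = 3) at n = 5:
E = -13.6057 × 3² / 5² = -13.6057 × 9 / 25 = -4.898052 eV

He⁺ (Z = 2) at n = 1:
E = -13.6057 × 2² / 1² = -13.6057 × 4 / 1 = -54.422800 eV

Since -54.422800 eV < -4.898052 eV,
He⁺ at n = 1 is more tightly bound (requires more energy to ionize).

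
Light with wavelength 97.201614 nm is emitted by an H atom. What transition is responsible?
n = 4 → n = 1

First, find the photon energy from the wavelength (hc = 1239.84 eV·nm):
E = hc/λ = 1239.84 eV·nm / 97.201614 nm = 12.755344 eV

The energy levels of hydrogen satisfy E_n = -13.6057 / n² eV, so an emission n_i → n_f releases
ΔE = 13.6057 × (1/n_f² − 1/n_i²) eV.

Setting ΔE equal to the photon energy:
1/n_f² − 1/n_i² = 12.755344 / 13.6057 = 0.93750002

Since 1/n_i² must be positive, we need 1/n_f² > 0.93750002, i.e. n_f ≤ 1. For each allowed n_f, solve n_i = (1/n_f² − 0.93750002)^(−1/2) and check whether it is a whole number:
  n_f = 1: 1/n_i² = 1.00000000 − 0.93750002 = 0.06249998 → n_i = 4.000  → integer, n_i = 4 ✓

Only n_f = 1 gives an integer upper level, n_i = 4.

The transition is from n = 4 to n = 1 (emission).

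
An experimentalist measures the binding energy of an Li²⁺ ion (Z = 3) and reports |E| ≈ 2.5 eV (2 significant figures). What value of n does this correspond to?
n = 7

The exact energy levels follow E_n = -13.6057 Z² / n² eV with Z = 3.

The measured value (-2.5 eV) is reported to only 2 significant figures, so we must test candidate n values and see which one matches to that precision.

Candidate energies:
  n = 5:  E = -13.6057 × 3² / 5² = -4.898052 eV
  n = 6:  E = -13.6057 × 3² / 6² = -3.401425 eV
  n = 7:  E = -13.6057 × 3² / 7² = -2.499006 eV  ← matches
  n = 8:  E = -13.6057 × 3² / 8² = -1.913302 eV
  n = 9:  E = -13.6057 × 3² / 9² = -1.511744 eV

Checking against the measurement of -2.5 eV (2 sig figs), only n = 7 agrees:
E_7 = -2.499006 eV, which rounds to -2.5 eV ✓

Therefore n = 7.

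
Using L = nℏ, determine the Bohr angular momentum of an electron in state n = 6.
6.327e-34 J·s (or 6ℏ)

In the Bohr model, angular momentum is quantized:
L = nℏ

where ℏ = h/(2π) = 1.05457e-34 J·s

For n = 6:
L = 6 × 1.05457e-34 J·s
L = 6.327e-34 J·s

This can also be written as L = 6ℏ.
The angular momentum is an integer multiple of the reduced Planck constant.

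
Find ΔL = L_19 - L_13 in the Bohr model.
6.33e-34 J·s (or 6ℏ)

In the Bohr model, L_n = nℏ where ℏ = 1.0546e-34 J·s.

L_19 = 19ℏ = 2.0037e-33 J·s
L_13 = 13ℏ = 1.3710e-33 J·s

ΔL = L_19 - L_13 = (19 - 13)ℏ = 6ℏ
ΔL = 6 × 1.0546e-34 J·s = 6.33e-34 J·s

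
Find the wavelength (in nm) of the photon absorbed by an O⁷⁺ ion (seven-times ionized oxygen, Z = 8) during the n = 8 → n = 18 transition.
113.55765 nm

First, find the transition energy using E_n = -13.6057 Z² / n² eV:
E_8 = -13.6057 × 8² / 8² = -13.60570000 eV
E_18 = -13.6057 × 8² / 18² = -2.68754568 eV

Photon energy: |ΔE| = |E_18 - E_8| = 10.91815432 eV

Convert to wavelength using E = hc/λ with hc = 1239.84 eV·nm:
λ = hc/E = 1239.84 eV·nm / 10.91815432 eV
λ = 113.55765 nm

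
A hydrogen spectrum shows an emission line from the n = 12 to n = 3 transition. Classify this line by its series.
Paschen series

The spectral series in hydrogen are named based on the final (lower) energy level:
- Lyman series: n_final = 1 (ultraviolet)
- Balmer series: n_final = 2 (visible/near-UV)
- Paschen series: n_final = 3 (infrared)
- Brackett series: n_final = 4 (infrared)
- Pfund series: n_final = 5 (far infrared)

Since this transition ends at n = 3, it belongs to the Paschen series.

For reference, this 12 → 3 line has photon energy
ΔE = 13.6057 eV × (1/3² - 1/12²) = 1.417260417 eV,
corresponding to wavelength λ = hc/ΔE = 1239.84 eV·nm / 1.417260417 eV = 874.81453 nm in the infrared region.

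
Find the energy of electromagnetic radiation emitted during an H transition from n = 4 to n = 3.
0.661388 eV

The energy levels are E_n = -13.6057 eV / n².

Energy at n = 4: E_4 = -13.6057 / 4² = -0.850356250 eV
Energy at n = 3: E_3 = -13.6057 / 3² = -1.511744444 eV

For emission (electron falling to lower state), the photon energy is:
E_photon = E_4 - E_3 = |-0.850356250 - (-1.511744444)|
E_photon = 0.661388 eV

This energy is carried away by the emitted photon.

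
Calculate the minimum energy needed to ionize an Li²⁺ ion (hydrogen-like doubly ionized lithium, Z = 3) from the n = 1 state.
122.4513 eV

The ionization energy is the energy needed to remove the electron completely (n → ∞).

For a hydrogen-like ion with Z = 3, E_n = -13.6057 Z² / n² eV.

At n = 1: E_1 = -13.6057 × 3² / 1² = -122.4513000 eV
At n = ∞: E_∞ = 0 eV

Ionization energy = E_∞ - E_1 = 0 - (-122.4513000) = 122.4513000 eV
Ionization energy ≈ 122.4513 eV

This is also called the binding energy of the electron in state n = 1.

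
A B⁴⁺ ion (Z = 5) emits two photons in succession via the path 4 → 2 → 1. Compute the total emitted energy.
318.884 eV

The energy levels of B⁴⁺ are E_n = -13.6057 × 5² / n² eV.

First transition (4 → 2):
ΔE₁ = |E_2 - E_4|
ΔE₁ = |-85.035625000 - (-21.258906250)| = 63.776719 eV

Second transition (2 → 1):
ΔE₂ = |E_1 - E_2|
ΔE₂ = |-340.142500000 - (-85.035625000)| = 255.106875 eV

Total energy released:
E_total = ΔE₁ + ΔE₂ = 63.776719 + 255.106875 = 318.884 eV

Note: This equals the direct transition 4 → 1: 318.884 eV ✓
Energy is conserved regardless of the path taken.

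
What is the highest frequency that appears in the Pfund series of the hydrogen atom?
1.32e+14 Hz

The series limit corresponds to the transition from n = ∞ to n = 5.
This is the highest energy (shortest wavelength) transition in the Pfund series.

E_∞ = 0 eV
E_5 = -13.6057 / 5² = -0.544228 eV

Energy at series limit:
ΔE = E_∞ - E_5 = 0 - (-0.544228) = 0.544228 eV
E = 0.544228 eV × (1.602177 × 10⁻¹⁹ J/eV) = 8.7195e-20 J
f = E/h = 8.7195e-20 J / (6.62607 × 10⁻³⁴ J·s) = 1.32e+14 Hz

This energy equals the ionization energy from the n = 5 state of hydrogen.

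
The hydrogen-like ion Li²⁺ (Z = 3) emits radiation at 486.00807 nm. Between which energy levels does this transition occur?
n = 12 → n = 6

First, find the photon energy from the wavelength (hc = 1239.84 eV·nm):
E = hc/λ = 1239.84 eV·nm / 486.00807 nm = 2.5510688 eV

The energy levels of Li²⁺ satisfy E_n = -13.6057 × 3² / n² eV, so an emission n_i → n_f releases
ΔE = 13.6057 × 3² × (1/n_f² − 1/n_i²) eV.

Setting ΔE equal to the photon energy:
1/n_f² − 1/n_i² = 2.5510688 / (13.6057 × 3²) = 0.020833334

Since 1/n_i² must be positive, we need 1/n_f² > 0.020833334, i.e. n_f ≤ 6. For each allowed n_f, solve n_i = (1/n_f² − 0.020833334)^(−1/2) and check whether it is a whole number:
  n_f = 1: 1/n_i² = 1.000000000 − 0.020833334 = 0.979166666 → n_i = 1.011  (not an integer) ✗
  n_f = 2: 1/n_i² = 0.250000000 − 0.020833334 = 0.229166666 → n_i = 2.089  (not an integer) ✗
  n_f = 3: 1/n_i² = 0.111111111 − 0.020833334 = 0.090277777 → n_i = 3.328  (not an integer) ✗
  n_f = 4: 1/n_i² = 0.062500000 − 0.020833334 = 0.041666666 → n_i = 4.899  (not an integer) ✗
  n_f = 5: 1/n_i² = 0.040000000 − 0.020833334 = 0.019166666 → n_i = 7.223  (not an integer) ✗
  n_f = 6: 1/n_i² = 0.027777778 − 0.020833334 = 0.006944444 → n_i = 12.000  → integer, n_i = 12 ✓

Only n_f = 6 gives an integer upper level, n_i = 12.

The transition is from n = 12 to n = 6 (emission).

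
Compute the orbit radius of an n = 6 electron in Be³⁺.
0.4763 nm (or 4.7626 Å)

The Bohr radius formula is:
r_n = n² a₀ / Z

where a₀ = 0.0529177 nm is the Bohr radius.

For Be³⁺ (Z = 4) at n = 6:
r_6 = 6² × 0.0529177 nm / 4
r_6 = 36 × 0.0529177 nm / 4
r_6 = 1.90504 nm / 4
r_6 = 0.4763 nm

The electron orbits at approximately 0.4763 nm from the nucleus.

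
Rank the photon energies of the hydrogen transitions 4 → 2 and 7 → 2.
7 → 2

Calculate the energy for each transition:

Transition 4 → 2:
ΔE₁ = |E_2 - E_4| = |-13.6057/2² - (-13.6057/4²)|
ΔE₁ = |-3.40142500000 - (-0.85035625000)| = 2.55106875 eV

Transition 7 → 2:
ΔE₂ = |E_2 - E_7| = |-13.6057/2² - (-13.6057/7²)|
ΔE₂ = |-3.40142500000 - (-0.27766734694)| = 3.12375765 eV

Since 3.12375765 eV > 2.55106875 eV, the transition 7 → 2 emits the more energetic photon.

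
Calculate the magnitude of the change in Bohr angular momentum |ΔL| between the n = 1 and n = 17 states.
1.69e-33 J·s (or 16ℏ)

In the Bohr model, L_n = nℏ where ℏ = 1.0546e-34 J·s.

L_17 = 17ℏ = 1.7928e-33 J·s
L_1 = 1ℏ = 1.0546e-34 J·s

ΔL = L_17 - L_1 = (17 - 1)ℏ = 16ℏ
ΔL = 16 × 1.0546e-34 J·s = 1.69e-33 J·s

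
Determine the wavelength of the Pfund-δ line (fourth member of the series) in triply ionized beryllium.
205.9500 nm

The lines of a series are numbered from the longest wavelength (smallest ΔE) outward; the fourth line is the transition from n = n_f + 4 to n_f.
The Pfund series has all transitions ending at n_f = 5.

For Be³⁺ (Z = 4), the fourth line (δ-line) is the jump from n = 9 to n = 5:
E_9 = -13.6057 × 4² / 9² = -2.68754568 eV
E_5 = -13.6057 × 4² / 5² = -8.70764800 eV
ΔE = E_9 - E_5 = 6.02010232 eV

λ = hc/E = 1239.84 eV·nm / 6.02010232 eV
λ = 205.9500 nm

This is the δ-line of the Pfund series in Be³⁺.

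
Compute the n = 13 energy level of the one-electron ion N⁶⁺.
-3.945 eV

For hydrogen-like ions, the energy levels scale with Z²:
E_n = -13.6057 Z² / n² eV

For N⁶⁺ (Z = 7) at n = 13:
E_13 = -13.6057 × 7² / 13²
E_13 = -13.6057 × 49 / 169
E_13 = -666.6793 / 169
E_13 = -3.945 eV

The energy is 49 times more negative than hydrogen at the same n due to the stronger nuclear charge.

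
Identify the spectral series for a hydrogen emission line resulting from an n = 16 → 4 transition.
Brackett series

The spectral series in hydrogen are named based on the final (lower) energy level:
- Lyman series: n_final = 1 (ultraviolet)
- Balmer series: n_final = 2 (visible/near-UV)
- Paschen series: n_final = 3 (infrared)
- Brackett series: n_final = 4 (infrared)
- Pfund series: n_final = 5 (far infrared)

Since this transition ends at n = 4, it belongs to the Brackett series.

For reference, this 16 → 4 line has photon energy
ΔE = 13.6057 eV × (1/4² - 1/16²) = 0.79720898438 eV,
corresponding to wavelength λ = hc/ΔE = 1239.84 eV·nm / 0.79720898438 eV = 1555.22582 nm in the infrared region.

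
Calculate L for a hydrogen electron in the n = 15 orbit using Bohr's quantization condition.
1.58186e-33 J·s (or 15ℏ)

In the Bohr model, angular momentum is quantized:
L = nℏ

where ℏ = h/(2π) = 1.0545718e-34 J·s

For n = 15:
L = 15 × 1.0545718e-34 J·s
L = 1.58186e-33 J·s

This can also be written as L = 15ℏ.
The angular momentum is an integer multiple of the reduced Planck constant.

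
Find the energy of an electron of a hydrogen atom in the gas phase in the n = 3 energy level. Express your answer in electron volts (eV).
-1.512 eV

The energy levels of a hydrogen-like atom are given by:
E_n = -13.6057 eV / n²

For n = 3:
E_3 = -13.6057 eV / 3²
E_3 = -13.6057 eV / 9
E_3 = -1.512 eV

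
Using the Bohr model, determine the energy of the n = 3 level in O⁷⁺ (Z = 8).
-96.75 eV

For hydrogen-like ions, the energy levels scale with Z²:
E_n = -13.6057 Z² / n² eV

For O⁷⁺ (Z = 8) at n = 3:
E_3 = -13.6057 × 8² / 3²
E_3 = -13.6057 × 64 / 9
E_3 = -870.7648 / 9
E_3 = -96.75 eV

The energy is 64 times more negative than hydrogen at the same n due to the stronger nuclear charge.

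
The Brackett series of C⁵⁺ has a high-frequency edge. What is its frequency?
7.40215e+15 Hz

The series limit corresponds to the transition from n = ∞ to n = 4.
This is the highest energy (shortest wavelength) transition in the Brackett series.

E_∞ = 0 eV
E_4 = -13.6057 × 6² / 4² = -30.6128250 eV

Energy at series limit:
ΔE = E_∞ - E_4 = 0 - (-30.6128250) = 30.6128250 eV
E = 30.6128250 eV × (1.602177 × 10⁻¹⁹ J/eV) = 4.9047164e-18 J
f = E/h = 4.9047164e-18 J / (6.62607 × 10⁻³⁴ J·s) = 7.40215e+15 Hz

This energy equals the ionization energy from the n = 4 state of C⁵⁺.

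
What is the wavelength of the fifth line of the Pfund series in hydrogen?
3037.55 nm

The lines of a series are numbered from the longest wavelength (smallest ΔE) outward; the fifth line is the transition from n = n_f + 5 to n_f.
The Pfund series has all transitions ending at n_f = 5.

For H, the fifth line (ε-line) is the jump from n = 10 to n = 5:
E_10 = -13.6057 / 10² = -0.13605700 eV
E_5 = -13.6057 / 5² = -0.54422800 eV
ΔE = E_10 - E_5 = 0.40817100 eV

λ = hc/E = 1239.84 eV·nm / 0.40817100 eV
λ = 3037.55 nm

This is the ε-line of the Pfund series in H.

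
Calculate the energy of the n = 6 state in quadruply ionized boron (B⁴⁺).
-9.44840 eV

For hydrogen-like ions, the energy levels scale with Z²:
E_n = -13.6057 Z² / n² eV

For B⁴⁺ (Z = 5) at n = 6:
E_6 = -13.6057 × 5² / 6²
E_6 = -13.6057 × 25 / 36
E_6 = -340.1425 / 36
E_6 = -9.44840 eV

The energy is 25 times more negative than hydrogen at the same n due to the stronger nuclear charge.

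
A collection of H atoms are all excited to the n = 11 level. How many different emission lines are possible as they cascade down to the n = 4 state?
28

The electron can occupy levels n = 4, 5, ..., 11 during de-excitation — that is m = 11 - 4 + 1 = 8 distinct levels.

The number of distinct spectral lines equals the number of ways to choose 2 of these m levels (each pair gives one possible emission transition):

Number of lines = m(m-1)/2 = 8×7/2 = 28

These correspond to all possible transitions between the 8 levels:
11 → 10, 11 → 9, 11 → 8, 11 → 7, 11 → 6, 11 → 5, 11 → 4, 10 → 9...

Each transition produces a photon with a unique energy (and thus wavelength). This count does not depend on Z.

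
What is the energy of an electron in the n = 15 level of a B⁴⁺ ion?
-1.51174 eV

For hydrogen-like ions, the energy levels scale with Z²:
E_n = -13.6057 Z² / n² eV

For B⁴⁺ (Z = 5) at n = 15:
E_15 = -13.6057 × 5² / 15²
E_15 = -13.6057 × 25 / 225
E_15 = -340.1425 / 225
E_15 = -1.51174 eV

The energy is 25 times more negative than hydrogen at the same n due to the stronger nuclear charge.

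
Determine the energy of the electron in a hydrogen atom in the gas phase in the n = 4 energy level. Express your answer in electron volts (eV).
-0.8504 eV

The energy levels of a hydrogen-like atom are given by:
E_n = -13.6057 eV / n²

For n = 4:
E_4 = -13.6057 eV / 4²
E_4 = -13.6057 eV / 16
E_4 = -0.8504 eV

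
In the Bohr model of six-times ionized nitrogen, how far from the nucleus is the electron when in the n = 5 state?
0.1890 nm (or 1.8899 Å)

The Bohr radius formula is:
r_n = n² a₀ / Z

where a₀ = 0.0529177 nm is the Bohr radius.

For N⁶⁺ (Z = 7) at n = 5:
r_5 = 5² × 0.0529177 nm / 7
r_5 = 25 × 0.0529177 nm / 7
r_5 = 1.32294 nm / 7
r_5 = 0.1890 nm

The electron orbits at approximately 0.1890 nm from the nucleus.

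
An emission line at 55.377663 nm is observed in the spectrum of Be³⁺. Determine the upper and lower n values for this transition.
n = 11 → n = 3

First, find the photon energy from the wavelength (hc = 1239.84 eV·nm):
E = hc/λ = 1239.84 eV·nm / 55.377663 nm = 22.388810 eV

The energy levels of Be³⁺ satisfy E_n = -13.6057 × 4² / n² eV, so an emission n_i → n_f releases
ΔE = 13.6057 × 4² × (1/n_f² − 1/n_i²) eV.

Setting ΔE equal to the photon energy:
1/n_f² − 1/n_i² = 22.388810 / (13.6057 × 4²) = 0.10284665

Since 1/n_i² must be positive, we need 1/n_f² > 0.10284665, i.e. n_f ≤ 3. For each allowed n_f, solve n_i = (1/n_f² − 0.10284665)^(−1/2) and check whether it is a whole number:
  n_f = 1: 1/n_i² = 1.00000000 − 0.10284665 = 0.89715335 → n_i = 1.056  (not an integer) ✗
  n_f = 2: 1/n_i² = 0.25000000 − 0.10284665 = 0.14715335 → n_i = 2.607  (not an integer) ✗
  n_f = 3: 1/n_i² = 0.11111111 − 0.10284665 = 0.00826446 → n_i = 11.000  → integer, n_i = 11 ✓

Only n_f = 3 gives an integer upper level, n_i = 11.

The transition is from n = 11 to n = 3 (emission).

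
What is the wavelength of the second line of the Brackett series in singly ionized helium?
656.111 nm

The lines of a series are numbered from the longest wavelength (smallest ΔE) outward; the second line is the transition from n = n_f + 2 to n_f.
The Brackett series has all transitions ending at n_f = 4.

For He⁺ (Z = 2), the second line (β-line) is the jump from n = 6 to n = 4:
E_6 = -13.6057 × 2² / 6² = -1.5117444 eV
E_4 = -13.6057 × 2² / 4² = -3.4014250 eV
ΔE = E_6 - E_4 = 1.8896806 eV

λ = hc/E = 1239.84 eV·nm / 1.8896806 eV
λ = 656.111 nm

This is the β-line of the Brackett series in He⁺.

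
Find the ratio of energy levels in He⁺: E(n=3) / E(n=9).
9.00000

Using E_n = -13.6057 Z² / n² eV with Z = 2:

E_3 = -13.6057 × 2² / 3² = -54.4228 / 9 = -6.04697777778 eV
E_9 = -13.6057 × 2² / 9² = -54.4228 / 81 = -0.67188641975 eV

The ratio is:
E_3/E_9 = (-6.04697777778) / (-0.67188641975)
E_3/E_9 = (-54.4228/9) / (-54.4228/81)
E_3/E_9 = 81/9
E_3/E_9 = 9.00000
(Note: the Z² factors cancel in the ratio.)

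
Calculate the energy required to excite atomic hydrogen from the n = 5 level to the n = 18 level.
0.5022 eV

The energy levels of a hydrogen-like atom are E_n = -13.6057 eV / n².

Energy at n = 5: E_5 = -13.6057 / 5² = -0.5442280 eV
Energy at n = 18: E_18 = -13.6057 / 18² = -0.0419929 eV

The excitation energy is the difference:
ΔE = E_18 - E_5
ΔE = -0.0419929 - (-0.5442280)
ΔE = 0.5022 eV

Since this is positive, energy must be absorbed (photon absorption).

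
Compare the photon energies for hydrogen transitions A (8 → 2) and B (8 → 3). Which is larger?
8 → 2

Calculate the energy for each transition:

Transition 8 → 2:
ΔE₁ = |E_2 - E_8| = |-13.6057/2² - (-13.6057/8²)|
ΔE₁ = |-3.40142500 - (-0.21258906)| = 3.18884 eV

Transition 8 → 3:
ΔE₂ = |E_3 - E_8| = |-13.6057/3² - (-13.6057/8²)|
ΔE₂ = |-1.51174444 - (-0.21258906)| = 1.29916 eV

Since 3.18884 eV > 1.29916 eV, the transition 8 → 2 emits the more energetic photon.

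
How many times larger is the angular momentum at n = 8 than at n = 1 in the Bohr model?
8.00000

In the Bohr model, L_n = nℏ, so the ratio is purely the ratio of quantum numbers:

L_8/L_1 = 8ℏ / 1ℏ = 8/1 = 8.00000

The angular momentum scales linearly with n.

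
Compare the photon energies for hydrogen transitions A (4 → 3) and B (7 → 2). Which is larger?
7 → 2

Calculate the energy for each transition:

Transition 4 → 3:
ΔE₁ = |E_3 - E_4| = |-13.6057/3² - (-13.6057/4²)|
ΔE₁ = |-1.511744444444 - (-0.850356250000)| = 0.661388194 eV

Transition 7 → 2:
ΔE₂ = |E_2 - E_7| = |-13.6057/2² - (-13.6057/7²)|
ΔE₂ = |-3.401425000000 - (-0.277667346939)| = 3.123757653 eV

Since 3.123757653 eV > 0.661388194 eV, the transition 7 → 2 emits the more energetic photon.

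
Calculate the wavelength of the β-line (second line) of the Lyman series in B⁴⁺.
4.100693 nm

The lines of a series are numbered from the longest wavelength (smallest ΔE) outward; the second line is the transition from n = n_f + 2 to n_f.
The Lyman series has all transitions ending at n_f = 1.

For B⁴⁺ (Z = 5), the second line (β-line) is the jump from n = 3 to n = 1:
E_3 = -13.6057 × 5² / 3² = -37.79361111 eV
E_1 = -13.6057 × 5² / 1² = -340.14250000 eV
ΔE = E_3 - E_1 = 302.34888889 eV

λ = hc/E = 1239.84 eV·nm / 302.34888889 eV
λ = 4.100693 nm

This is the β-line of the Lyman series in B⁴⁺.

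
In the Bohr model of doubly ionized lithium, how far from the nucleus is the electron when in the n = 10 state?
1.7639 nm (or 17.6392 Å)

The Bohr radius formula is:
r_n = n² a₀ / Z

where a₀ = 0.0529177 nm is the Bohr radius.

For Li²⁺ (Z = 3) at n = 10:
r_10 = 10² × 0.0529177 nm / 3
r_10 = 100 × 0.0529177 nm / 3
r_10 = 5.29177 nm / 3
r_10 = 1.7639 nm

The electron orbits at approximately 1.7639 nm from the nucleus.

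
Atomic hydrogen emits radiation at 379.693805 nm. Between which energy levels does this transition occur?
n = 10 → n = 2

First, find the photon energy from the wavelength (hc = 1239.84 eV·nm):
E = hc/λ = 1239.84 eV·nm / 379.693805 nm = 3.2653680 eV

The energy levels of hydrogen satisfy E_n = -13.6057 / n² eV, so an emission n_i → n_f releases
ΔE = 13.6057 × (1/n_f² − 1/n_i²) eV.

Setting ΔE equal to the photon energy:
1/n_f² − 1/n_i² = 3.2653680 / 13.6057 = 0.24000000

Since 1/n_i² must be positive, we need 1/n_f² > 0.24000000, i.e. n_f ≤ 2. For each allowed n_f, solve n_i = (1/n_f² − 0.24000000)^(−1/2) and check whether it is a whole number:
  n_f = 1: 1/n_i² = 1.00000000 − 0.24000000 = 0.76000000 → n_i = 1.147  (not an integer) ✗
  n_f = 2: 1/n_i² = 0.25000000 − 0.24000000 = 0.01000000 → n_i = 10.000  → integer, n_i = 10 ✓

Only n_f = 2 gives an integer upper level, n_i = 10.

The transition is from n = 10 to n = 2 (emission).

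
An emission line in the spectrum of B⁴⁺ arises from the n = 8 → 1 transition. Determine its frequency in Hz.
8.10e+16 Hz

First, find the transition energy:
E_8 = -13.6057 × 5² / 8² = -5.3147266 eV
E_1 = -13.6057 × 5² / 1² = -340.1425000 eV
|ΔE| = |E_1 - E_8| = 334.8277734 eV

Convert to Joules: E = 334.8277734 eV × (1.602177 × 10⁻¹⁹ J/eV) = 5.3645e-17 J

Using E = hf:
f = E/h = 5.3645e-17 J / (6.62607 × 10⁻³⁴ J·s)
f = 8.10e+16 Hz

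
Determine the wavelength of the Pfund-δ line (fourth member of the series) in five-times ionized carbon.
91.533 nm

The lines of a series are numbered from the longest wavelength (smallest ΔE) outward; the fourth line is the transition from n = n_f + 4 to n_f.
The Pfund series has all transitions ending at n_f = 5.

For C⁵⁺ (Z = 6), the fourth line (δ-line) is the jump from n = 9 to n = 5:
E_9 = -13.6057 × 6² / 9² = -6.04698 eV
E_5 = -13.6057 × 6² / 5² = -19.59221 eV
ΔE = E_9 - E_5 = 13.54523 eV

λ = hc/E = 1239.84 eV·nm / 13.54523 eV
λ = 91.533 nm

This is the δ-line of the Pfund series in C⁵⁺.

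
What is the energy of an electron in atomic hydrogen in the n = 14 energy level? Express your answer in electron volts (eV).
-0.069 eV

The energy levels of a hydrogen-like atom are given by:
E_n = -13.6057 eV / n²

For n = 14:
E_14 = -13.6057 eV / 14²
E_14 = -13.6057 eV / 196
E_14 = -0.069 eV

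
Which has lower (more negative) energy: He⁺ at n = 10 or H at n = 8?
He⁺ at n = 10 (E = -0.544 eV)

Using E_n = -13.6057 Z² / n² eV:

He⁺ (Z = 2) at n = 10:
E = -13.6057 × 2² / 10² = -13.6057 × 4 / 100 = -0.544228 eV

H (Z = 1) at n = 8:
E = -13.6057 × 1² / 8² = -13.6057 × 1 / 64 = -0.212589 eV

Since -0.544228 eV < -0.212589 eV,
He⁺ at n = 10 is more tightly bound (requires more energy to ionize).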